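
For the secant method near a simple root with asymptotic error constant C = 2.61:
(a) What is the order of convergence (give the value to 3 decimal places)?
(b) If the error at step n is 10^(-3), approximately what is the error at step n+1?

(a) Secant method has superlinear convergence with order φ = (1+√5)/2 ≈ 1.618.
    This means |e_{n+1}| ≈ C|e_n|^1.618.

(b) With |e_n| = 10^(-3) and C = 2.61:
    |e_{n+1}| ≈ 2.61 × (10^(-3))^1.618 = 2.61 × 10^(-4.85)

(a) ≈ 1.618 (golden ratio); (b) |e_{n+1}| ≈ 3.652e-05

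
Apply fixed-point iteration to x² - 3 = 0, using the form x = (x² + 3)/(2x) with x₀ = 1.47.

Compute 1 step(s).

Equation: x² - 3 = 0
Fixed-point form: x = (x² + 3)/(2x)
x₀ = 1.47

x_1 = g(1.470000) = 1.755408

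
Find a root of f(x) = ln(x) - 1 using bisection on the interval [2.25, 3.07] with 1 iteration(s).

f(x) = ln(x) - 1
Initial interval: [2.25, 3.07]

Iteration 1:
  c_1 = (2.250000 + 3.070000)/2 = 2.660000
  f(c_1) = f(2.660000) = -0.021674
  f(a) × f(c) ≥ 0, new interval: [2.660000, 3.070000]

After 1 iteration(s), the approximation is c_1 = 2.660000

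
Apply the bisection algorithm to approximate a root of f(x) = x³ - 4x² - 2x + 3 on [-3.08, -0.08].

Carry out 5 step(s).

f(x) = x³ - 4x² - 2x + 3
Initial interval: [-3.08, -0.08]

Iteration 1:
  c_1 = (-3.080000 + (-0.080000))/2 = -1.580000
  f(c_1) = f(-1.580000) = -7.769912
  f(a) × f(c) ≥ 0, new interval: [-1.580000, -0.080000]
Iteration 2:
  c_2 = (-1.580000 + (-0.080000))/2 = -0.830000
  f(c_2) = f(-0.830000) = 1.332613
  f(a) × f(c) < 0, new interval: [-1.580000, -0.830000]
Iteration 3:
  c_3 = (-1.580000 + (-0.830000))/2 = -1.205000
  f(c_3) = f(-1.205000) = -2.147790
  f(a) × f(c) ≥ 0, new interval: [-1.205000, -0.830000]
Iteration 4:
  c_4 = (-1.205000 + (-0.830000))/2 = -1.017500
  f(c_4) = f(-1.017500) = -0.159649
  f(a) × f(c) ≥ 0, new interval: [-1.017500, -0.830000]
Iteration 5:
  c_5 = (-1.017500 + (-0.830000))/2 = -0.923750
  f(c_5) = f(-0.923750) = 0.645995
  f(a) × f(c) < 0, new interval: [-1.017500, -0.923750]

After 5 iteration(s), the approximation is c_5 = -0.923750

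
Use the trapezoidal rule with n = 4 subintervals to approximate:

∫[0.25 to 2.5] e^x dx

f(x) = e^x
a = 0.25, b = 2.5, n = 4
h = (b - a)/n = 0.562500

Trapezoidal rule: (h/2)[f(x₀) + 2f(x₁) + 2f(x₂) + ... + f(xₙ)]

x_0 = 0.2500, f(x_0) = 1.284025, coefficient = 1
x_1 = 0.8125, f(x_1) = 2.253535, coefficient = 2
x_2 = 1.3750, f(x_2) = 3.955077, coefficient = 2
x_3 = 1.9375, f(x_3) = 6.941376, coefficient = 2
x_4 = 2.5000, f(x_4) = 12.182494, coefficient = 1

I ≈ (0.562500/2) × 39.766494 = 11.184326
Exact value: 10.898469
Error: 0.285858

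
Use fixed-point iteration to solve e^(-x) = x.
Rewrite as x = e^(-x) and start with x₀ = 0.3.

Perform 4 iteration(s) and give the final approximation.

Equation: e^(-x) = x
Fixed-point form: x = e^(-x)
x₀ = 0.3

x_1 = g(0.300000) = 0.740818
x_2 = g(0.740818) = 0.476724
x_3 = g(0.476724) = 0.620814
x_4 = g(0.620814) = 0.537507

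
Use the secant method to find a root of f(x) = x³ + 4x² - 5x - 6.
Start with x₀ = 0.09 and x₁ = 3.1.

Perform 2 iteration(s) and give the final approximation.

f(x) = x³ + 4x² - 5x - 6
x₀ = 0.09, x₁ = 3.1

Secant formula: x_{n+1} = x_n - f(x_n)(x_n - x_{n-1})/(f(x_n) - f(x_{n-1}))

Iteration 1:
  f(0.090000) = -6.416871
  f(3.100000) = 46.731000
  x_2 = 3.100000 - 46.731000×(3.100000 - 0.090000)/(46.731000 - (-6.416871))
       = 0.453416
Iteration 2:
  f(3.100000) = 46.731000
  f(0.453416) = -7.351520
  x_3 = 0.453416 - (-7.351520)×(0.453416 - 3.100000)/(-7.351520 - 46.731000)
       = 0.813170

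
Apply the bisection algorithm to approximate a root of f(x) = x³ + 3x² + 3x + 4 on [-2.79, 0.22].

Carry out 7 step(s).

f(x) = x³ + 3x² + 3x + 4
Initial interval: [-2.79, 0.22]

Iteration 1:
  c_1 = (-2.790000 + 0.220000)/2 = -1.285000
  f(c_1) = f(-1.285000) = 2.976851
  f(a) × f(c) < 0, new interval: [-2.790000, -1.285000]
Iteration 2:
  c_2 = (-2.790000 + (-1.285000))/2 = -2.037500
  f(c_2) = f(-2.037500) = 1.883229
  f(a) × f(c) < 0, new interval: [-2.790000, -2.037500]
Iteration 3:
  c_3 = (-2.790000 + (-2.037500))/2 = -2.413750
  f(c_3) = f(-2.413750) = 0.174353
  f(a) × f(c) < 0, new interval: [-2.790000, -2.413750]
Iteration 4:
  c_4 = (-2.790000 + (-2.413750))/2 = -2.601875
  f(c_4) = f(-2.601875) = -1.110417
  f(a) × f(c) ≥ 0, new interval: [-2.601875, -2.413750]
Iteration 5:
  c_5 = (-2.601875 + (-2.413750))/2 = -2.507812
  f(c_5) = f(-2.507812) = -0.428010
  f(a) × f(c) ≥ 0, new interval: [-2.507812, -2.413750]
Iteration 6:
  c_6 = (-2.507812 + (-2.413750))/2 = -2.460781
  f(c_6) = f(-2.460781) = -0.117135
  f(a) × f(c) ≥ 0, new interval: [-2.460781, -2.413750]
Iteration 7:
  c_7 = (-2.460781 + (-2.413750))/2 = -2.437266
  f(c_7) = f(-2.437266) = 0.030994
  f(a) × f(c) < 0, new interval: [-2.460781, -2.437266]

After 7 iteration(s), the approximation is c_7 = -2.437266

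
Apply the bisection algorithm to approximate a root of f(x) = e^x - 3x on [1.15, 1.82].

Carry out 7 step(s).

f(x) = e^x - 3x
Initial interval: [1.15, 1.82]

Iteration 1:
  c_1 = (1.150000 + 1.820000)/2 = 1.485000
  f(c_1) = f(1.485000) = -0.040035
  f(a) × f(c) ≥ 0, new interval: [1.485000, 1.820000]
Iteration 2:
  c_2 = (1.485000 + 1.820000)/2 = 1.652500
  f(c_2) = f(1.652500) = 0.262514
  f(a) × f(c) < 0, new interval: [1.485000, 1.652500]
Iteration 3:
  c_3 = (1.485000 + 1.652500)/2 = 1.568750
  f(c_3) = f(1.568750) = 0.094394
  f(a) × f(c) < 0, new interval: [1.485000, 1.568750]
Iteration 4:
  c_4 = (1.485000 + 1.568750)/2 = 1.526875
  f(c_4) = f(1.526875) = 0.023143
  f(a) × f(c) < 0, new interval: [1.485000, 1.526875]
Iteration 5:
  c_5 = (1.485000 + 1.526875)/2 = 1.505937
  f(c_5) = f(1.505937) = -0.009434
  f(a) × f(c) ≥ 0, new interval: [1.505937, 1.526875]
Iteration 6:
  c_6 = (1.505937 + 1.526875)/2 = 1.516406
  f(c_6) = f(1.516406) = 0.006605
  f(a) × f(c) < 0, new interval: [1.505937, 1.516406]
Iteration 7:
  c_7 = (1.505937 + 1.516406)/2 = 1.511172
  f(c_7) = f(1.511172) = -0.001477
  f(a) × f(c) ≥ 0, new interval: [1.511172, 1.516406]

After 7 iteration(s), the approximation is c_7 = 1.511172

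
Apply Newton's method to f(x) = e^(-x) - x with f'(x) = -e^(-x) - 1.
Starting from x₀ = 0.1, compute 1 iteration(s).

f(x) = e^(-x) - x
f'(x) = -e^(-x) - 1
x₀ = 0.1

Newton-Raphson formula: x_{n+1} = x_n - f(x_n)/f'(x_n)

Iteration 1:
  f(0.100000) = 0.804837
  f'(0.100000) = -1.904837
  x_1 = 0.100000 - 0.804837/(-1.904837) = 0.522523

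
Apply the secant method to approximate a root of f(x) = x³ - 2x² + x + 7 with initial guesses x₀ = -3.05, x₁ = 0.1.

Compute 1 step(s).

f(x) = x³ - 2x² + x + 7
x₀ = -3.05, x₁ = 0.1

Secant formula: x_{n+1} = x_n - f(x_n)(x_n - x_{n-1})/(f(x_n) - f(x_{n-1}))

Iteration 1:
  f(-3.050000) = -43.027625
  f(0.100000) = 7.081000
  x_2 = 0.100000 - 7.081000×(0.100000 - (-3.050000))/(7.081000 - (-43.027625))
       = -0.345136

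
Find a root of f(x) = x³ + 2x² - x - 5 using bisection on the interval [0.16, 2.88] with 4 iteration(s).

f(x) = x³ + 2x² - x - 5
Initial interval: [0.16, 2.88]

Iteration 1:
  c_1 = (0.160000 + 2.880000)/2 = 1.520000
  f(c_1) = f(1.520000) = 1.612608
  f(a) × f(c) < 0, new interval: [0.160000, 1.520000]
Iteration 2:
  c_2 = (0.160000 + 1.520000)/2 = 0.840000
  f(c_2) = f(0.840000) = -3.836096
  f(a) × f(c) ≥ 0, new interval: [0.840000, 1.520000]
Iteration 3:
  c_3 = (0.840000 + 1.520000)/2 = 1.180000
  f(c_3) = f(1.180000) = -1.752168
  f(a) × f(c) ≥ 0, new interval: [1.180000, 1.520000]
Iteration 4:
  c_4 = (1.180000 + 1.520000)/2 = 1.350000
  f(c_4) = f(1.350000) = -0.244625
  f(a) × f(c) ≥ 0, new interval: [1.350000, 1.520000]

After 4 iteration(s), the approximation is c_4 = 1.350000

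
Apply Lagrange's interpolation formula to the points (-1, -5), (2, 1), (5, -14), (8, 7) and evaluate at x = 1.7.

Lagrange interpolation formula:
P(x) = Σ yᵢ × Lᵢ(x)
where Lᵢ(x) = Π_{j≠i} (x - xⱼ)/(xᵢ - xⱼ)

L_0(1.7) = (1.7 - 2)/(-1 - 2) × (1.7 - 5)/(-1 - 5) × (1.7 - 8)/(-1 - 8) = 0.038500
L_1(1.7) = (1.7 - (-1))/(2 - (-1)) × (1.7 - 5)/(2 - 5) × (1.7 - 8)/(2 - 8) = 1.039500
L_2(1.7) = (1.7 - (-1))/(5 - (-1)) × (1.7 - 2)/(5 - 2) × (1.7 - 8)/(5 - 8) = -0.094500
L_3(1.7) = (1.7 - (-1))/(8 - (-1)) × (1.7 - 2)/(8 - 2) × (1.7 - 5)/(8 - 5) = 0.016500

P(1.7) = (-5)×L_0(1.7) + 1×L_1(1.7) + (-14)×L_2(1.7) + 7×L_3(1.7)
P(1.7) = 2.285500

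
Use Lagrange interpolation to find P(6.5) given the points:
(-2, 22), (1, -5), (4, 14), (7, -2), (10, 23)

Lagrange interpolation formula:
P(x) = Σ yᵢ × Lᵢ(x)
where Lᵢ(x) = Π_{j≠i} (x - xⱼ)/(xᵢ - xⱼ)

L_0(6.5) = (6.5 - 1)/(-2 - 1) × (6.5 - 4)/(-2 - 4) × (6.5 - 7)/(-2 - 7) × (6.5 - 10)/(-2 - 10) = 0.012378
L_1(6.5) = (6.5 - (-2))/(1 - (-2)) × (6.5 - 4)/(1 - 4) × (6.5 - 7)/(1 - 7) × (6.5 - 10)/(1 - 10) = -0.076517
L_2(6.5) = (6.5 - (-2))/(4 - (-2)) × (6.5 - 1)/(4 - 1) × (6.5 - 7)/(4 - 7) × (6.5 - 10)/(4 - 10) = 0.252508
L_3(6.5) = (6.5 - (-2))/(7 - (-2)) × (6.5 - 1)/(7 - 1) × (6.5 - 4)/(7 - 4) × (6.5 - 10)/(7 - 10) = 0.841692
L_4(6.5) = (6.5 - (-2))/(10 - (-2)) × (6.5 - 1)/(10 - 1) × (6.5 - 4)/(10 - 4) × (6.5 - 7)/(10 - 7) = -0.030060

P(6.5) = 22×L_0(6.5) + (-5)×L_1(6.5) + 14×L_2(6.5) + (-2)×L_3(6.5) + 23×L_4(6.5)
P(6.5) = 1.815233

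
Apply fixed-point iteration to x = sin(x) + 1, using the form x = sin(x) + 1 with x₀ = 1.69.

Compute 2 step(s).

Equation: x = sin(x) + 1
Fixed-point form: x = sin(x) + 1
x₀ = 1.69

x_1 = g(1.690000) = 1.992904
x_2 = g(1.992904) = 1.912228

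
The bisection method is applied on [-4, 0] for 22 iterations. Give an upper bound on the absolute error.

Bisection error bound: |error| ≤ (b-a)/2^n
|error| ≤ (0 - (-4))/2^22 = 4/2^22
|error| ≤ 0.0000009537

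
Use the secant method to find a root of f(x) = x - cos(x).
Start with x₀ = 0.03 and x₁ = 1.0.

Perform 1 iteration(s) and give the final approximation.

f(x) = x - cos(x)
x₀ = 0.03, x₁ = 1.0

Secant formula: x_{n+1} = x_n - f(x_n)(x_n - x_{n-1})/(f(x_n) - f(x_{n-1}))

Iteration 1:
  f(0.030000) = -0.969550
  f(1.000000) = 0.459698
  x_2 = 1.000000 - 0.459698×(1.000000 - 0.030000)/(0.459698 - (-0.969550))
       = 0.688013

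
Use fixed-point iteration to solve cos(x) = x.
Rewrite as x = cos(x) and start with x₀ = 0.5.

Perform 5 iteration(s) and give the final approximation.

Equation: cos(x) = x
Fixed-point form: x = cos(x)
x₀ = 0.5

x_1 = g(0.500000) = 0.877583
x_2 = g(0.877583) = 0.639012
x_3 = g(0.639012) = 0.802685
x_4 = g(0.802685) = 0.694778
x_5 = g(0.694778) = 0.768196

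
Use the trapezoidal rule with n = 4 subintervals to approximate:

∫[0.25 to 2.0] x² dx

f(x) = x²
a = 0.25, b = 2.0, n = 4
h = (b - a)/n = 0.437500

Trapezoidal rule: (h/2)[f(x₀) + 2f(x₁) + 2f(x₂) + ... + f(xₙ)]

x_0 = 0.2500, f(x_0) = 0.062500, coefficient = 1
x_1 = 0.6875, f(x_1) = 0.472656, coefficient = 2
x_2 = 1.1250, f(x_2) = 1.265625, coefficient = 2
x_3 = 1.5625, f(x_3) = 2.441406, coefficient = 2
x_4 = 2.0000, f(x_4) = 4.000000, coefficient = 1

I ≈ (0.437500/2) × 12.421875 = 2.717285
Exact value: 2.661458
Error: 0.055827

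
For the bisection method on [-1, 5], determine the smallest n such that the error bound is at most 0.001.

We need (b-a)/2^n ≤ 0.001
(5 - (-1))/2^n ≤ 0.001
6/2^n ≤ 0.001
2^n ≥ 6000
n ≥ log₂(6000) = 12.55
n ≥ 13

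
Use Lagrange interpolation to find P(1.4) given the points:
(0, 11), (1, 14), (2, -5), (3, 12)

Lagrange interpolation formula:
P(x) = Σ yᵢ × Lᵢ(x)
where Lᵢ(x) = Π_{j≠i} (x - xⱼ)/(xᵢ - xⱼ)

L_0(1.4) = (1.4 - 1)/(0 - 1) × (1.4 - 2)/(0 - 2) × (1.4 - 3)/(0 - 3) = -0.064000
L_1(1.4) = (1.4 - 0)/(1 - 0) × (1.4 - 2)/(1 - 2) × (1.4 - 3)/(1 - 3) = 0.672000
L_2(1.4) = (1.4 - 0)/(2 - 0) × (1.4 - 1)/(2 - 1) × (1.4 - 3)/(2 - 3) = 0.448000
L_3(1.4) = (1.4 - 0)/(3 - 0) × (1.4 - 1)/(3 - 1) × (1.4 - 2)/(3 - 2) = -0.056000

P(1.4) = 11×L_0(1.4) + 14×L_1(1.4) + (-5)×L_2(1.4) + 12×L_3(1.4)
P(1.4) = 5.792000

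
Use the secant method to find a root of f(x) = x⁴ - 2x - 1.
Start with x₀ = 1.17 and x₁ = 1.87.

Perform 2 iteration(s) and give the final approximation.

f(x) = x⁴ - 2x - 1
x₀ = 1.17, x₁ = 1.87

Secant formula: x_{n+1} = x_n - f(x_n)(x_n - x_{n-1})/(f(x_n) - f(x_{n-1}))

Iteration 1:
  f(1.170000) = -1.466113
  f(1.870000) = 7.488310
  x_2 = 1.870000 - 7.488310×(1.870000 - 1.170000)/(7.488310 - (-1.466113))
       = 1.284611
Iteration 2:
  f(1.870000) = 7.488310
  f(1.284611) = -0.845975
  x_3 = 1.284611 - (-0.845975)×(1.284611 - 1.870000)/(-0.845975 - 7.488310)
       = 1.344032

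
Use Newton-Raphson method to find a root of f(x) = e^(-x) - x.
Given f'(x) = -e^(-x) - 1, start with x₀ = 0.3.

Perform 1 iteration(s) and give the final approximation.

f(x) = e^(-x) - x
f'(x) = -e^(-x) - 1
x₀ = 0.3

Newton-Raphson formula: x_{n+1} = x_n - f(x_n)/f'(x_n)

Iteration 1:
  f(0.300000) = 0.440818
  f'(0.300000) = -1.740818
  x_1 = 0.300000 - 0.440818/(-1.740818) = 0.553225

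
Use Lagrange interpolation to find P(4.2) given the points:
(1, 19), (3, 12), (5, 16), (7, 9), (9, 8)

Lagrange interpolation formula:
P(x) = Σ yᵢ × Lᵢ(x)
where Lᵢ(x) = Π_{j≠i} (x - xⱼ)/(xᵢ - xⱼ)

L_0(4.2) = (4.2 - 3)/(1 - 3) × (4.2 - 5)/(1 - 5) × (4.2 - 7)/(1 - 7) × (4.2 - 9)/(1 - 9) = -0.033600
L_1(4.2) = (4.2 - 1)/(3 - 1) × (4.2 - 5)/(3 - 5) × (4.2 - 7)/(3 - 7) × (4.2 - 9)/(3 - 9) = 0.358400
L_2(4.2) = (4.2 - 1)/(5 - 1) × (4.2 - 3)/(5 - 3) × (4.2 - 7)/(5 - 7) × (4.2 - 9)/(5 - 9) = 0.806400
L_3(4.2) = (4.2 - 1)/(7 - 1) × (4.2 - 3)/(7 - 3) × (4.2 - 5)/(7 - 5) × (4.2 - 9)/(7 - 9) = -0.153600
L_4(4.2) = (4.2 - 1)/(9 - 1) × (4.2 - 3)/(9 - 3) × (4.2 - 5)/(9 - 5) × (4.2 - 7)/(9 - 7) = 0.022400

P(4.2) = 19×L_0(4.2) + 12×L_1(4.2) + 16×L_2(4.2) + 9×L_3(4.2) + 8×L_4(4.2)
P(4.2) = 15.361600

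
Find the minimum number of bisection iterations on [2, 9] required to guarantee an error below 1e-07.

We need (b-a)/2^n ≤ 1e-07
(9 - 2)/2^n ≤ 1e-07
7/2^n ≤ 1e-07
2^n ≥ 70000000
n ≥ log₂(70000000) = 26.06
n ≥ 27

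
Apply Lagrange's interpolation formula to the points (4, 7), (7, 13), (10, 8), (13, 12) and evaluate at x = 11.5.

Lagrange interpolation formula:
P(x) = Σ yᵢ × Lᵢ(x)
where Lᵢ(x) = Π_{j≠i} (x - xⱼ)/(xᵢ - xⱼ)

L_0(11.5) = (11.5 - 7)/(4 - 7) × (11.5 - 10)/(4 - 10) × (11.5 - 13)/(4 - 13) = 0.062500
L_1(11.5) = (11.5 - 4)/(7 - 4) × (11.5 - 10)/(7 - 10) × (11.5 - 13)/(7 - 13) = -0.312500
L_2(11.5) = (11.5 - 4)/(10 - 4) × (11.5 - 7)/(10 - 7) × (11.5 - 13)/(10 - 13) = 0.937500
L_3(11.5) = (11.5 - 4)/(13 - 4) × (11.5 - 7)/(13 - 7) × (11.5 - 10)/(13 - 10) = 0.312500

P(11.5) = 7×L_0(11.5) + 13×L_1(11.5) + 8×L_2(11.5) + 12×L_3(11.5)
P(11.5) = 7.625000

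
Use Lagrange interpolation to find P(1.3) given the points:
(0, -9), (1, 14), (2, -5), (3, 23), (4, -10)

Lagrange interpolation formula:
P(x) = Σ yᵢ × Lᵢ(x)
where Lᵢ(x) = Π_{j≠i} (x - xⱼ)/(xᵢ - xⱼ)

L_0(1.3) = (1.3 - 1)/(0 - 1) × (1.3 - 2)/(0 - 2) × (1.3 - 3)/(0 - 3) × (1.3 - 4)/(0 - 4) = -0.040163
L_1(1.3) = (1.3 - 0)/(1 - 0) × (1.3 - 2)/(1 - 2) × (1.3 - 3)/(1 - 3) × (1.3 - 4)/(1 - 4) = 0.696150
L_2(1.3) = (1.3 - 0)/(2 - 0) × (1.3 - 1)/(2 - 1) × (1.3 - 3)/(2 - 3) × (1.3 - 4)/(2 - 4) = 0.447525
L_3(1.3) = (1.3 - 0)/(3 - 0) × (1.3 - 1)/(3 - 1) × (1.3 - 2)/(3 - 2) × (1.3 - 4)/(3 - 4) = -0.122850
L_4(1.3) = (1.3 - 0)/(4 - 0) × (1.3 - 1)/(4 - 1) × (1.3 - 2)/(4 - 2) × (1.3 - 3)/(4 - 3) = 0.019338

P(1.3) = (-9)×L_0(1.3) + 14×L_1(1.3) + (-5)×L_2(1.3) + 23×L_3(1.3) + (-10)×L_4(1.3)
P(1.3) = 4.851012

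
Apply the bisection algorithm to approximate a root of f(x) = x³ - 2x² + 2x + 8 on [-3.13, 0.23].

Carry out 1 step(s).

f(x) = x³ - 2x² + 2x + 8
Initial interval: [-3.13, 0.23]

Iteration 1:
  c_1 = (-3.130000 + 0.230000)/2 = -1.450000
  f(c_1) = f(-1.450000) = -2.153625
  f(a) × f(c) ≥ 0, new interval: [-1.450000, 0.230000]

After 1 iteration(s), the approximation is c_1 = -1.450000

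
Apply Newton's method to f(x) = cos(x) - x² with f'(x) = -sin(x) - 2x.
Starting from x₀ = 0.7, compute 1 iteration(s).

f(x) = cos(x) - x²
f'(x) = -sin(x) - 2x
x₀ = 0.7

Newton-Raphson formula: x_{n+1} = x_n - f(x_n)/f'(x_n)

Iteration 1:
  f(0.700000) = 0.274842
  f'(0.700000) = -2.044218
  x_1 = 0.700000 - 0.274842/(-2.044218) = 0.834449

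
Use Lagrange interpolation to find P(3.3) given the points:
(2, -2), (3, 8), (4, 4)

Lagrange interpolation formula:
P(x) = Σ yᵢ × Lᵢ(x)
where Lᵢ(x) = Π_{j≠i} (x - xⱼ)/(xᵢ - xⱼ)

L_0(3.3) = (3.3 - 3)/(2 - 3) × (3.3 - 4)/(2 - 4) = -0.105000
L_1(3.3) = (3.3 - 2)/(3 - 2) × (3.3 - 4)/(3 - 4) = 0.910000
L_2(3.3) = (3.3 - 2)/(4 - 2) × (3.3 - 3)/(4 - 3) = 0.195000

P(3.3) = (-2)×L_0(3.3) + 8×L_1(3.3) + 4×L_2(3.3)
P(3.3) = 8.270000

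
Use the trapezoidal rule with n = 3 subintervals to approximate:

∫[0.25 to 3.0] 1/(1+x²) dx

f(x) = 1/(1+x²)
a = 0.25, b = 3.0, n = 3
h = (b - a)/n = 0.916667

Trapezoidal rule: (h/2)[f(x₀) + 2f(x₁) + 2f(x₂) + ... + f(xₙ)]

x_0 = 0.2500, f(x_0) = 0.941176, coefficient = 1
x_1 = 1.1667, f(x_1) = 0.423529, coefficient = 2
x_2 = 2.0833, f(x_2) = 0.187256, coefficient = 2
x_3 = 3.0000, f(x_3) = 0.100000, coefficient = 1

I ≈ (0.916667/2) × 2.262748 = 1.037093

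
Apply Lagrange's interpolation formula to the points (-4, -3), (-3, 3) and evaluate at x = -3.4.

Lagrange interpolation formula:
P(x) = Σ yᵢ × Lᵢ(x)
where Lᵢ(x) = Π_{j≠i} (x - xⱼ)/(xᵢ - xⱼ)

L_0(-3.4) = (-3.4 - (-3))/(-4 - (-3)) = 0.400000
L_1(-3.4) = (-3.4 - (-4))/(-3 - (-4)) = 0.600000

P(-3.4) = (-3)×L_0(-3.4) + 3×L_1(-3.4)
P(-3.4) = 0.600000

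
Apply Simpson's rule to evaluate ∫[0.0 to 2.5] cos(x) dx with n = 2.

f(x) = cos(x)
a = 0.0, b = 2.5, n = 2
h = (b - a)/n = 1.250000

Simpson's rule: (h/3)[f(x₀) + 4f(x₁) + 2f(x₂) + ... + f(xₙ)]

x_0 = 0.0000, f(x_0) = 1.000000, coefficient = 1
x_1 = 1.2500, f(x_1) = 0.315322, coefficient = 4
x_2 = 2.5000, f(x_2) = -0.801144, coefficient = 1

I ≈ (1.250000/3) × 1.460146 = 0.608394
Exact value: 0.598472
Error: 0.009922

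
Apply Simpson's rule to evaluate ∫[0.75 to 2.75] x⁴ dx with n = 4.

f(x) = x⁴
a = 0.75, b = 2.75, n = 4
h = (b - a)/n = 0.500000

Simpson's rule: (h/3)[f(x₀) + 4f(x₁) + 2f(x₂) + ... + f(xₙ)]

x_0 = 0.7500, f(x_0) = 0.316406, coefficient = 1
x_1 = 1.2500, f(x_1) = 2.441406, coefficient = 4
x_2 = 1.7500, f(x_2) = 9.378906, coefficient = 2
x_3 = 2.2500, f(x_3) = 25.628906, coefficient = 4
x_4 = 2.7500, f(x_4) = 57.191406, coefficient = 1

I ≈ (0.500000/3) × 188.546875 = 31.424479
Exact value: 31.407813
Error: 0.016667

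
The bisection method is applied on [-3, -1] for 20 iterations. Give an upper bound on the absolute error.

Bisection error bound: |error| ≤ (b-a)/2^n
|error| ≤ (-1 - (-3))/2^20 = 2/2^20
|error| ≤ 0.0000019073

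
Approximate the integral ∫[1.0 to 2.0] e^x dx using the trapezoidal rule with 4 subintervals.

f(x) = e^x
a = 1.0, b = 2.0, n = 4
h = (b - a)/n = 0.250000

Trapezoidal rule: (h/2)[f(x₀) + 2f(x₁) + 2f(x₂) + ... + f(xₙ)]

x_0 = 1.0000, f(x_0) = 2.718282, coefficient = 1
x_1 = 1.2500, f(x_1) = 3.490343, coefficient = 2
x_2 = 1.5000, f(x_2) = 4.481689, coefficient = 2
x_3 = 1.7500, f(x_3) = 5.754603, coefficient = 2
x_4 = 2.0000, f(x_4) = 7.389056, coefficient = 1

I ≈ (0.250000/2) × 37.560607 = 4.695076
Exact value: 4.670774
Error: 0.024302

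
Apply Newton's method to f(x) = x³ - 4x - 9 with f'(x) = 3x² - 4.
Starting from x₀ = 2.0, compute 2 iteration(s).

f(x) = x³ - 4x - 9
f'(x) = 3x² - 4
x₀ = 2.0

Newton-Raphson formula: x_{n+1} = x_n - f(x_n)/f'(x_n)

Iteration 1:
  f(2.000000) = -9.000000
  f'(2.000000) = 8.000000
  x_1 = 2.000000 - (-9.000000)/8.000000 = 3.125000
Iteration 2:
  f(3.125000) = 9.017578
  f'(3.125000) = 25.296875
  x_2 = 3.125000 - 9.017578/25.296875 = 2.768530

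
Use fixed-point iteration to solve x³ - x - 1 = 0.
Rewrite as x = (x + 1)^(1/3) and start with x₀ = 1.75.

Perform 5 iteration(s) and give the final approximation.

Equation: x³ - x - 1 = 0
Fixed-point form: x = (x + 1)^(1/3)
x₀ = 1.75

x_1 = g(1.750000) = 1.401020
x_2 = g(1.401020) = 1.339055
x_3 = g(1.339055) = 1.327436
x_4 = g(1.327436) = 1.325234
x_5 = g(1.325234) = 1.324816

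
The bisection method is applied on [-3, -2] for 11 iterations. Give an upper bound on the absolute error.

Bisection error bound: |error| ≤ (b-a)/2^n
|error| ≤ (-2 - (-3))/2^11 = 1/2^11
|error| ≤ 0.0004882812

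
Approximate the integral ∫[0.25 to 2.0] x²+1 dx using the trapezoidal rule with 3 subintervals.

f(x) = x²+1
a = 0.25, b = 2.0, n = 3
h = (b - a)/n = 0.583333

Trapezoidal rule: (h/2)[f(x₀) + 2f(x₁) + 2f(x₂) + ... + f(xₙ)]

x_0 = 0.2500, f(x_0) = 1.062500, coefficient = 1
x_1 = 0.8333, f(x_1) = 1.694444, coefficient = 2
x_2 = 1.4167, f(x_2) = 3.006944, coefficient = 2
x_3 = 2.0000, f(x_3) = 5.000000, coefficient = 1

I ≈ (0.583333/2) × 15.465278 = 4.510706
Exact value: 4.411458
Error: 0.099248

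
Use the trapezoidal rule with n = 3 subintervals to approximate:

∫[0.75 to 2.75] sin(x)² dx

f(x) = sin(x)²
a = 0.75, b = 2.75, n = 3
h = (b - a)/n = 0.666667

Trapezoidal rule: (h/2)[f(x₀) + 2f(x₁) + 2f(x₂) + ... + f(xₙ)]

x_0 = 0.7500, f(x_0) = 0.464631, coefficient = 1
x_1 = 1.4167, f(x_1) = 0.976432, coefficient = 2
x_2 = 2.0833, f(x_2) = 0.759518, coefficient = 2
x_3 = 2.7500, f(x_3) = 0.145665, coefficient = 1

I ≈ (0.666667/2) × 4.082195 = 1.360732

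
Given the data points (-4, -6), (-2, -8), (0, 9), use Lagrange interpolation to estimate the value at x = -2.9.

Lagrange interpolation formula:
P(x) = Σ yᵢ × Lᵢ(x)
where Lᵢ(x) = Π_{j≠i} (x - xⱼ)/(xᵢ - xⱼ)

L_0(-2.9) = (-2.9 - (-2))/(-4 - (-2)) × (-2.9 - 0)/(-4 - 0) = 0.326250
L_1(-2.9) = (-2.9 - (-4))/(-2 - (-4)) × (-2.9 - 0)/(-2 - 0) = 0.797500
L_2(-2.9) = (-2.9 - (-4))/(0 - (-4)) × (-2.9 - (-2))/(0 - (-2)) = -0.123750

P(-2.9) = (-6)×L_0(-2.9) + (-8)×L_1(-2.9) + 9×L_2(-2.9)
P(-2.9) = -9.451250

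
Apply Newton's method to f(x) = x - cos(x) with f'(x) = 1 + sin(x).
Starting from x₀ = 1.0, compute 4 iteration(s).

f(x) = x - cos(x)
f'(x) = 1 + sin(x)
x₀ = 1.0

Newton-Raphson formula: x_{n+1} = x_n - f(x_n)/f'(x_n)

Iteration 1:
  f(1.000000) = 0.459698
  f'(1.000000) = 1.841471
  x_1 = 1.000000 - 0.459698/1.841471 = 0.750364
Iteration 2:
  f(0.750364) = 0.018923
  f'(0.750364) = 1.681905
  x_2 = 0.750364 - 0.018923/1.681905 = 0.739113
Iteration 3:
  f(0.739113) = 0.000046
  f'(0.739113) = 1.673633
  x_3 = 0.739113 - 0.000046/1.673633 = 0.739085
Iteration 4:
  f(0.739085) = 0.000000
  f'(0.739085) = 1.673612
  x_4 = 0.739085 - 0.000000/1.673612 = 0.739085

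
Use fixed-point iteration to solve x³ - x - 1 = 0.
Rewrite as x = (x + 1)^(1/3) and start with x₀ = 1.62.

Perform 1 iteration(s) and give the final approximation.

Equation: x³ - x - 1 = 0
Fixed-point form: x = (x + 1)^(1/3)
x₀ = 1.62

x_1 = g(1.620000) = 1.378586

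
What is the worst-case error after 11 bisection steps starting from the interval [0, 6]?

Bisection error bound: |error| ≤ (b-a)/2^n
|error| ≤ (6 - 0)/2^11 = 6/2^11
|error| ≤ 0.0029296875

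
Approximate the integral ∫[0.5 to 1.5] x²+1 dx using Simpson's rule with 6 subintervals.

f(x) = x²+1
a = 0.5, b = 1.5, n = 6
h = (b - a)/n = 0.166667

Simpson's rule: (h/3)[f(x₀) + 4f(x₁) + 2f(x₂) + ... + f(xₙ)]

x_0 = 0.5000, f(x_0) = 1.250000, coefficient = 1
x_1 = 0.6667, f(x_1) = 1.444444, coefficient = 4
x_2 = 0.8333, f(x_2) = 1.694444, coefficient = 2
x_3 = 1.0000, f(x_3) = 2.000000, coefficient = 4
x_4 = 1.1667, f(x_4) = 2.361111, coefficient = 2
x_5 = 1.3333, f(x_5) = 2.777778, coefficient = 4
x_6 = 1.5000, f(x_6) = 3.250000, coefficient = 1

I ≈ (0.166667/3) × 37.500000 = 2.083333
Exact value: 2.083333
Error: 0.000000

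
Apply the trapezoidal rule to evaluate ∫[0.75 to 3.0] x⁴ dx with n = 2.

f(x) = x⁴
a = 0.75, b = 3.0, n = 2
h = (b - a)/n = 1.125000

Trapezoidal rule: (h/2)[f(x₀) + 2f(x₁) + 2f(x₂) + ... + f(xₙ)]

x_0 = 0.7500, f(x_0) = 0.316406, coefficient = 1
x_1 = 1.8750, f(x_1) = 12.359619, coefficient = 2
x_2 = 3.0000, f(x_2) = 81.000000, coefficient = 1

I ≈ (1.125000/2) × 106.035645 = 59.645050
Exact value: 48.552539
Error: 11.092511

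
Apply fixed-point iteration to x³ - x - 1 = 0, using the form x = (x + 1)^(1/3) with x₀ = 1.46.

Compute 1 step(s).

Equation: x³ - x - 1 = 0
Fixed-point form: x = (x + 1)^(1/3)
x₀ = 1.46

x_1 = g(1.460000) = 1.349931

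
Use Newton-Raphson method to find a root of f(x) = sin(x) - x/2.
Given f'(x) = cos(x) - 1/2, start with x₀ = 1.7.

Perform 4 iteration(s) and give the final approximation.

f(x) = sin(x) - x/2
f'(x) = cos(x) - 1/2
x₀ = 1.7

Newton-Raphson formula: x_{n+1} = x_n - f(x_n)/f'(x_n)

Iteration 1:
  f(1.700000) = 0.141665
  f'(1.700000) = -0.628844
  x_1 = 1.700000 - 0.141665/(-0.628844) = 1.925278
Iteration 2:
  f(1.925278) = -0.024812
  f'(1.925278) = -0.847104
  x_2 = 1.925278 - (-0.024812)/(-0.847104) = 1.895987
Iteration 3:
  f(1.895987) = -0.000404
  f'(1.895987) = -0.819490
  x_3 = 1.895987 - (-0.000404)/(-0.819490) = 1.895494
Iteration 4:
  f(1.895494) = 0.000000
  f'(1.895494) = -0.819023
  x_4 = 1.895494 - 0.000000/(-0.819023) = 1.895494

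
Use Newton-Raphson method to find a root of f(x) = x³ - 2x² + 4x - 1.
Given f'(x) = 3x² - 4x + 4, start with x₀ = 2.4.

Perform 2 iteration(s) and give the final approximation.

f(x) = x³ - 2x² + 4x - 1
f'(x) = 3x² - 4x + 4
x₀ = 2.4

Newton-Raphson formula: x_{n+1} = x_n - f(x_n)/f'(x_n)

Iteration 1:
  f(2.400000) = 10.904000
  f'(2.400000) = 11.680000
  x_1 = 2.400000 - 10.904000/11.680000 = 1.466438
Iteration 2:
  f(1.466438) = 3.718360
  f'(1.466438) = 4.585571
  x_2 = 1.466438 - 3.718360/4.585571 = 0.655556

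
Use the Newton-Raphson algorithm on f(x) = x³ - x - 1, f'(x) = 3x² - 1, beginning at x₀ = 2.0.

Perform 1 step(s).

f(x) = x³ - x - 1
f'(x) = 3x² - 1
x₀ = 2.0

Newton-Raphson formula: x_{n+1} = x_n - f(x_n)/f'(x_n)

Iteration 1:
  f(2.000000) = 5.000000
  f'(2.000000) = 11.000000
  x_1 = 2.000000 - 5.000000/11.000000 = 1.545455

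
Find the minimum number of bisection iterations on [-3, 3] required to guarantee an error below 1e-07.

We need (b-a)/2^n ≤ 1e-07
(3 - (-3))/2^n ≤ 1e-07
6/2^n ≤ 1e-07
2^n ≥ 60000000
n ≥ log₂(60000000) = 25.84
n ≥ 26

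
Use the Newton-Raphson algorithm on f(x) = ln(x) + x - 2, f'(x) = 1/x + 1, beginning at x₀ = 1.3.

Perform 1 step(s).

f(x) = ln(x) + x - 2
f'(x) = 1/x + 1
x₀ = 1.3

Newton-Raphson formula: x_{n+1} = x_n - f(x_n)/f'(x_n)

Iteration 1:
  f(1.300000) = -0.437636
  f'(1.300000) = 1.769231
  x_1 = 1.300000 - (-0.437636)/1.769231 = 1.547359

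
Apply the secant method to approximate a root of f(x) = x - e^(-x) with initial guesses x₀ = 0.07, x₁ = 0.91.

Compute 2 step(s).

f(x) = x - e^(-x)
x₀ = 0.07, x₁ = 0.91

Secant formula: x_{n+1} = x_n - f(x_n)(x_n - x_{n-1})/(f(x_n) - f(x_{n-1}))

Iteration 1:
  f(0.070000) = -0.862394
  f(0.910000) = 0.507476
  x_2 = 0.910000 - 0.507476×(0.910000 - 0.070000)/(0.507476 - (-0.862394))
       = 0.598817
Iteration 2:
  f(0.910000) = 0.507476
  f(0.598817) = 0.049356
  x_3 = 0.598817 - 0.049356×(0.598817 - 0.910000)/(0.049356 - 0.507476)
       = 0.565292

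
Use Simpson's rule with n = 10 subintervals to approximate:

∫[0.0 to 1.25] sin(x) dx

f(x) = sin(x)
a = 0.0, b = 1.25, n = 10
h = (b - a)/n = 0.125000

Simpson's rule: (h/3)[f(x₀) + 4f(x₁) + 2f(x₂) + ... + f(xₙ)]

x_0 = 0.0000, f(x_0) = 0.000000, coefficient = 1
x_1 = 0.1250, f(x_1) = 0.124675, coefficient = 4
x_2 = 0.2500, f(x_2) = 0.247404, coefficient = 2
x_3 = 0.3750, f(x_3) = 0.366273, coefficient = 4
x_4 = 0.5000, f(x_4) = 0.479426, coefficient = 2
x_5 = 0.6250, f(x_5) = 0.585097, coefficient = 4
x_6 = 0.7500, f(x_6) = 0.681639, coefficient = 2
x_7 = 0.8750, f(x_7) = 0.767544, coefficient = 4
x_8 = 1.0000, f(x_8) = 0.841471, coefficient = 2
x_9 = 1.1250, f(x_9) = 0.902268, coefficient = 4
x_10 = 1.2500, f(x_10) = 0.948985, coefficient = 1

I ≈ (0.125000/3) × 16.432286 = 0.684679
Exact value: 0.684678
Error: 0.000001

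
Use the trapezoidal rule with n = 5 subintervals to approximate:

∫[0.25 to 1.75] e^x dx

f(x) = e^x
a = 0.25, b = 1.75, n = 5
h = (b - a)/n = 0.300000

Trapezoidal rule: (h/2)[f(x₀) + 2f(x₁) + 2f(x₂) + ... + f(xₙ)]

x_0 = 0.2500, f(x_0) = 1.284025, coefficient = 1
x_1 = 0.5500, f(x_1) = 1.733253, coefficient = 2
x_2 = 0.8500, f(x_2) = 2.339647, coefficient = 2
x_3 = 1.1500, f(x_3) = 3.158193, coefficient = 2
x_4 = 1.4500, f(x_4) = 4.263115, coefficient = 2
x_5 = 1.7500, f(x_5) = 5.754603, coefficient = 1

I ≈ (0.300000/2) × 30.027043 = 4.504056
Exact value: 4.470577
Error: 0.033479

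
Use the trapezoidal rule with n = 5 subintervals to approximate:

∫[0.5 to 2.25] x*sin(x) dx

f(x) = x*sin(x)
a = 0.5, b = 2.25, n = 5
h = (b - a)/n = 0.350000

Trapezoidal rule: (h/2)[f(x₀) + 2f(x₁) + 2f(x₂) + ... + f(xₙ)]

x_0 = 0.5000, f(x_0) = 0.239713, coefficient = 1
x_1 = 0.8500, f(x_1) = 0.638588, coefficient = 2
x_2 = 1.2000, f(x_2) = 1.118447, coefficient = 2
x_3 = 1.5500, f(x_3) = 1.549665, coefficient = 2
x_4 = 1.9000, f(x_4) = 1.797970, coefficient = 2
x_5 = 2.2500, f(x_5) = 1.750665, coefficient = 1

I ≈ (0.350000/2) × 12.199718 = 2.134951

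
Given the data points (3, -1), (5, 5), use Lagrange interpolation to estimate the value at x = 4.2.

Lagrange interpolation formula:
P(x) = Σ yᵢ × Lᵢ(x)
where Lᵢ(x) = Π_{j≠i} (x - xⱼ)/(xᵢ - xⱼ)

L_0(4.2) = (4.2 - 5)/(3 - 5) = 0.400000
L_1(4.2) = (4.2 - 3)/(5 - 3) = 0.600000

P(4.2) = (-1)×L_0(4.2) + 5×L_1(4.2)
P(4.2) = 2.600000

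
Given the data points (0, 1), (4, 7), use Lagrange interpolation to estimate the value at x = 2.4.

Lagrange interpolation formula:
P(x) = Σ yᵢ × Lᵢ(x)
where Lᵢ(x) = Π_{j≠i} (x - xⱼ)/(xᵢ - xⱼ)

L_0(2.4) = (2.4 - 4)/(0 - 4) = 0.400000
L_1(2.4) = (2.4 - 0)/(4 - 0) = 0.600000

P(2.4) = 1×L_0(2.4) + 7×L_1(2.4)
P(2.4) = 4.600000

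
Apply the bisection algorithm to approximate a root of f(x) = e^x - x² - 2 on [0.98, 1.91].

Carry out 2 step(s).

f(x) = e^x - x² - 2
Initial interval: [0.98, 1.91]

Iteration 1:
  c_1 = (0.980000 + 1.910000)/2 = 1.445000
  f(c_1) = f(1.445000) = 0.153827
  f(a) × f(c) < 0, new interval: [0.980000, 1.445000]
Iteration 2:
  c_2 = (0.980000 + 1.445000)/2 = 1.212500
  f(c_2) = f(1.212500) = -0.108277
  f(a) × f(c) ≥ 0, new interval: [1.212500, 1.445000]

After 2 iteration(s), the approximation is c_2 = 1.212500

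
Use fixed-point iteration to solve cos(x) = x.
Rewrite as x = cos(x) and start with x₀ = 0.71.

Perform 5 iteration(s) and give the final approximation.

Equation: cos(x) = x
Fixed-point form: x = cos(x)
x₀ = 0.71

x_1 = g(0.710000) = 0.758362
x_2 = g(0.758362) = 0.725964
x_3 = g(0.725964) = 0.747860
x_4 = g(0.747860) = 0.733146
x_5 = g(0.733146) = 0.743073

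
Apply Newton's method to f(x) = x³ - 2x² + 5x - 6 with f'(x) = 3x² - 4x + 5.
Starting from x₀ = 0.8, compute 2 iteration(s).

f(x) = x³ - 2x² + 5x - 6
f'(x) = 3x² - 4x + 5
x₀ = 0.8

Newton-Raphson formula: x_{n+1} = x_n - f(x_n)/f'(x_n)

Iteration 1:
  f(0.800000) = -2.768000
  f'(0.800000) = 3.720000
  x_1 = 0.800000 - (-2.768000)/3.720000 = 1.544086
Iteration 2:
  f(1.544086) = 0.633439
  f'(1.544086) = 5.976261
  x_2 = 1.544086 - 0.633439/5.976261 = 1.438093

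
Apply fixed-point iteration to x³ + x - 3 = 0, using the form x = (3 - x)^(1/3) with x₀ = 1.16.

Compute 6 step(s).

Equation: x³ + x - 3 = 0
Fixed-point form: x = (3 - x)^(1/3)
x₀ = 1.16

x_1 = g(1.160000) = 1.225385
x_2 = g(1.225385) = 1.210695
x_3 = g(1.210695) = 1.214026
x_4 = g(1.214026) = 1.213272
x_5 = g(1.213272) = 1.213443
x_6 = g(1.213443) = 1.213405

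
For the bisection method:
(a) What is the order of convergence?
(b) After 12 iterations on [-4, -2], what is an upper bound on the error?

(a) Bisection has linear (order 1) convergence; the error is halved each step.

(b) Error bound = (b-a)/2^n = (-2 - (-4))/2^{12}
    = 2/2^{12}

(a) 1 (linear); (b) error ≤ 4.88e-04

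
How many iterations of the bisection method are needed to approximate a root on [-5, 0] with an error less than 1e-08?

We need (b-a)/2^n ≤ 1e-08
(0 - (-5))/2^n ≤ 1e-08
5/2^n ≤ 1e-08
2^n ≥ 500000000
n ≥ log₂(500000000) = 28.90
n ≥ 29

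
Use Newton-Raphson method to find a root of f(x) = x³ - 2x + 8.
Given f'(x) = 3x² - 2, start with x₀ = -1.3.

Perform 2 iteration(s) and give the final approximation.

f(x) = x³ - 2x + 8
f'(x) = 3x² - 2
x₀ = -1.3

Newton-Raphson formula: x_{n+1} = x_n - f(x_n)/f'(x_n)

Iteration 1:
  f(-1.300000) = 8.403000
  f'(-1.300000) = 3.070000
  x_1 = -1.300000 - 8.403000/3.070000 = -4.037134
Iteration 2:
  f(-4.037134) = -49.724741
  f'(-4.037134) = 46.895342
  x_2 = -4.037134 - (-49.724741)/46.895342 = -2.976799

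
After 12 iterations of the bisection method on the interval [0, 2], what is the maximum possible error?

Bisection error bound: |error| ≤ (b-a)/2^n
|error| ≤ (2 - 0)/2^12 = 2/2^12
|error| ≤ 0.0004882812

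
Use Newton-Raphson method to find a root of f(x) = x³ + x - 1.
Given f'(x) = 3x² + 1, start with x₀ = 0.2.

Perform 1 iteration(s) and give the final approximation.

f(x) = x³ + x - 1
f'(x) = 3x² + 1
x₀ = 0.2

Newton-Raphson formula: x_{n+1} = x_n - f(x_n)/f'(x_n)

Iteration 1:
  f(0.200000) = -0.792000
  f'(0.200000) = 1.120000
  x_1 = 0.200000 - (-0.792000)/1.120000 = 0.907143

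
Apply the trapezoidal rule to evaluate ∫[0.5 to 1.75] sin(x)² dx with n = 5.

f(x) = sin(x)²
a = 0.5, b = 1.75, n = 5
h = (b - a)/n = 0.250000

Trapezoidal rule: (h/2)[f(x₀) + 2f(x₁) + 2f(x₂) + ... + f(xₙ)]

x_0 = 0.5000, f(x_0) = 0.229849, coefficient = 1
x_1 = 0.7500, f(x_1) = 0.464631, coefficient = 2
x_2 = 1.0000, f(x_2) = 0.708073, coefficient = 2
x_3 = 1.2500, f(x_3) = 0.900572, coefficient = 2
x_4 = 1.5000, f(x_4) = 0.994996, coefficient = 2
x_5 = 1.7500, f(x_5) = 0.968228, coefficient = 1

I ≈ (0.250000/2) × 7.334623 = 0.916828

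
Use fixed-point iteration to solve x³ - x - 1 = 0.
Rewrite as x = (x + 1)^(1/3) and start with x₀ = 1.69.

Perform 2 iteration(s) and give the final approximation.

Equation: x³ - x - 1 = 0
Fixed-point form: x = (x + 1)^(1/3)
x₀ = 1.69

x_1 = g(1.690000) = 1.390755
x_2 = g(1.390755) = 1.337145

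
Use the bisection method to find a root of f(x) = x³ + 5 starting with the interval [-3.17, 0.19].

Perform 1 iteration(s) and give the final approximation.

f(x) = x³ + 5
Initial interval: [-3.17, 0.19]

Iteration 1:
  c_1 = (-3.170000 + 0.190000)/2 = -1.490000
  f(c_1) = f(-1.490000) = 1.692051
  f(a) × f(c) < 0, new interval: [-3.170000, -1.490000]

After 1 iteration(s), the approximation is c_1 = -1.490000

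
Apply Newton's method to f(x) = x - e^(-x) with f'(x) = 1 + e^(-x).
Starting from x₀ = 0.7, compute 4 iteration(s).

f(x) = x - e^(-x)
f'(x) = 1 + e^(-x)
x₀ = 0.7

Newton-Raphson formula: x_{n+1} = x_n - f(x_n)/f'(x_n)

Iteration 1:
  f(0.700000) = 0.203415
  f'(0.700000) = 1.496585
  x_1 = 0.700000 - 0.203415/1.496585 = 0.564081
Iteration 2:
  f(0.564081) = -0.004802
  f'(0.564081) = 1.568883
  x_2 = 0.564081 - (-0.004802)/1.568883 = 0.567142
Iteration 3:
  f(0.567142) = -0.000003
  f'(0.567142) = 1.567144
  x_3 = 0.567142 - (-0.000003)/1.567144 = 0.567143
Iteration 4:
  f(0.567143) = 0.000000
  f'(0.567143) = 1.567143
  x_4 = 0.567143 - 0.000000/1.567143 = 0.567143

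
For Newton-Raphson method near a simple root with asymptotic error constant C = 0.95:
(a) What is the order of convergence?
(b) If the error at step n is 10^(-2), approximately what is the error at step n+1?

(a) Newton-Raphson has quadratic (order 2) convergence near simple roots.
    This means |e_{n+1}| ≈ C|e_n|².

(b) With |e_n| = 10^(-2) and C = 0.95:
    |e_{n+1}| ≈ 0.95 × (10^(-2))² = 0.95 × 10^(-4)

(a) 2 (quadratic); (b) |e_{n+1}| ≈ 9.500e-05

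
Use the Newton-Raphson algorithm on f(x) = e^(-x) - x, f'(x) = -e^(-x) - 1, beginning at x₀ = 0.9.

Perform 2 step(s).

f(x) = e^(-x) - x
f'(x) = -e^(-x) - 1
x₀ = 0.9

Newton-Raphson formula: x_{n+1} = x_n - f(x_n)/f'(x_n)

Iteration 1:
  f(0.900000) = -0.493430
  f'(0.900000) = -1.406570
  x_1 = 0.900000 - (-0.493430)/(-1.406570) = 0.549196
Iteration 2:
  f(0.549196) = 0.028218
  f'(0.549196) = -1.577414
  x_2 = 0.549196 - 0.028218/(-1.577414) = 0.567085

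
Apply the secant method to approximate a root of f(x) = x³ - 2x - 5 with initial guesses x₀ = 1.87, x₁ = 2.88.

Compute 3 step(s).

f(x) = x³ - 2x - 5
x₀ = 1.87, x₁ = 2.88

Secant formula: x_{n+1} = x_n - f(x_n)(x_n - x_{n-1})/(f(x_n) - f(x_{n-1}))

Iteration 1:
  f(1.870000) = -2.200797
  f(2.880000) = 13.127872
  x_2 = 2.880000 - 13.127872×(2.880000 - 1.870000)/(13.127872 - (-2.200797))
       = 2.015010
Iteration 2:
  f(2.880000) = 13.127872
  f(2.015010) = -0.848548
  x_3 = 2.015010 - (-0.848548)×(2.015010 - 2.880000)/(-0.848548 - 13.127872)
       = 2.067526
Iteration 3:
  f(2.015010) = -0.848548
  f(2.067526) = -0.297077
  x_4 = 2.067526 - (-0.297077)×(2.067526 - 2.015010)/(-0.297077 - (-0.848548))
       = 2.095816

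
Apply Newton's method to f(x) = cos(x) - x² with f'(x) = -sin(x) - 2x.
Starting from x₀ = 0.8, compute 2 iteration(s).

f(x) = cos(x) - x²
f'(x) = -sin(x) - 2x
x₀ = 0.8

Newton-Raphson formula: x_{n+1} = x_n - f(x_n)/f'(x_n)

Iteration 1:
  f(0.800000) = 0.056707
  f'(0.800000) = -2.317356
  x_1 = 0.800000 - 0.056707/(-2.317356) = 0.824470
Iteration 2:
  f(0.824470) = -0.000806
  f'(0.824470) = -2.383129
  x_2 = 0.824470 - (-0.000806)/(-2.383129) = 0.824132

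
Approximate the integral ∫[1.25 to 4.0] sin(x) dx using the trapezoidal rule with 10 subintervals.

f(x) = sin(x)
a = 1.25, b = 4.0, n = 10
h = (b - a)/n = 0.275000

Trapezoidal rule: (h/2)[f(x₀) + 2f(x₁) + 2f(x₂) + ... + f(xₙ)]

x_0 = 1.2500, f(x_0) = 0.948985, coefficient = 1
x_1 = 1.5250, f(x_1) = 0.998952, coefficient = 2
x_2 = 1.8000, f(x_2) = 0.973848, coefficient = 2
x_3 = 2.0750, f(x_3) = 0.875559, coefficient = 2
x_4 = 2.3500, f(x_4) = 0.711473, coefficient = 2
x_5 = 2.6250, f(x_5) = 0.493920, coefficient = 2
x_6 = 2.9000, f(x_6) = 0.239249, coefficient = 2
x_7 = 3.1750, f(x_7) = -0.033401, coefficient = 2
x_8 = 3.4500, f(x_8) = -0.303542, coefficient = 2
x_9 = 3.7250, f(x_9) = -0.550871, coefficient = 2
x_10 = 4.0000, f(x_10) = -0.756802, coefficient = 1

I ≈ (0.275000/2) × 7.002558 = 0.962852
Exact value: 0.968966
Error: 0.006114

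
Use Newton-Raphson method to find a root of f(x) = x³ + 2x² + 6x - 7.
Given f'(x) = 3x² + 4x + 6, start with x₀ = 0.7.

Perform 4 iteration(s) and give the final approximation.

f(x) = x³ + 2x² + 6x - 7
f'(x) = 3x² + 4x + 6
x₀ = 0.7

Newton-Raphson formula: x_{n+1} = x_n - f(x_n)/f'(x_n)

Iteration 1:
  f(0.700000) = -1.477000
  f'(0.700000) = 10.270000
  x_1 = 0.700000 - (-1.477000)/10.270000 = 0.843817
Iteration 2:
  f(0.843817) = 0.087776
  f'(0.843817) = 11.511349
  x_2 = 0.843817 - 0.087776/11.511349 = 0.836192
Iteration 3:
  f(0.836192) = 0.000263
  f'(0.836192) = 11.442417
  x_3 = 0.836192 - 0.000263/11.442417 = 0.836169
Iteration 4:
  f(0.836169) = 0.000000
  f'(0.836169) = 11.442210
  x_4 = 0.836169 - 0.000000/11.442210 = 0.836169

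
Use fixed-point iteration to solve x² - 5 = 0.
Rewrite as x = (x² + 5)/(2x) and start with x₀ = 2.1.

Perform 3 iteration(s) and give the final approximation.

Equation: x² - 5 = 0
Fixed-point form: x = (x² + 5)/(2x)
x₀ = 2.1

x_1 = g(2.100000) = 2.240476
x_2 = g(2.240476) = 2.236072
x_3 = g(2.236072) = 2.236068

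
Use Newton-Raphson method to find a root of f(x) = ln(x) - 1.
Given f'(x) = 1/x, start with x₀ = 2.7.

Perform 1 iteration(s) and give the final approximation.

f(x) = ln(x) - 1
f'(x) = 1/x
x₀ = 2.7

Newton-Raphson formula: x_{n+1} = x_n - f(x_n)/f'(x_n)

Iteration 1:
  f(2.700000) = -0.006748
  f'(2.700000) = 0.370370
  x_1 = 2.700000 - (-0.006748)/0.370370 = 2.718220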